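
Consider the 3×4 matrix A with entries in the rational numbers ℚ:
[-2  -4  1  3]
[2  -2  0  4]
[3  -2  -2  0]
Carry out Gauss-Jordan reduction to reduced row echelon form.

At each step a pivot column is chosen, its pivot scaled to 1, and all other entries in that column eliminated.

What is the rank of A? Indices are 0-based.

step 1: normalize row 0 (÷-2) = (1, 2, -1/2, -3/2)
  row 1: subtract 2×row0 = (0, -6, 1, 7)
  row 2: subtract 3×row0 = (0, -8, -1/2, 9/2)
step 2: normalize row 1 (÷-6) = (0, 1, -1/6, -7/6)
  row 0: subtract 2×row1 = (1, 0, -1/6, 5/6)
  row 2: subtract -8×row1 = (0, 0, -11/6, -29/6)
step 3: normalize row 2 (÷-11/6) = (0, 0, 1, 29/11)
  row 0: subtract -1/6×row2 = (1, 0, 0, 14/11)
  row 1: subtract -1/6×row2 = (0, 1, 0, -8/11)

rank = 3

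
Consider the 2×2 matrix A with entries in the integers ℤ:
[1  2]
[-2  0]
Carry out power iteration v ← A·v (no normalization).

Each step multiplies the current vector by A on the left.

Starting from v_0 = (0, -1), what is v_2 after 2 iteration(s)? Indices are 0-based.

v_0 = (0, -1).
v_1 = A·v_0 = (-2, 0).
v_2 = A·v_1 = (-2, 4).

v_2 = (-2, 4)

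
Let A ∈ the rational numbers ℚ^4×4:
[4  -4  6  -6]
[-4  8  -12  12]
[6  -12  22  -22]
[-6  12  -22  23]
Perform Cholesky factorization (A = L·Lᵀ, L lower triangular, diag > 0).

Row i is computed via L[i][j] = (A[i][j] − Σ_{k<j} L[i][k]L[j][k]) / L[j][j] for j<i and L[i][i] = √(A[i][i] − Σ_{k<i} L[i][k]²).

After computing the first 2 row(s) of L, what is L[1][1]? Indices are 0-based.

L[1][1] = 2

Step 1: L[0][0] = √(4) = 2.
  L[1][0] = (-4) / L[0][0] = -2.
Step 2: L[1][1] = √(4) = 2.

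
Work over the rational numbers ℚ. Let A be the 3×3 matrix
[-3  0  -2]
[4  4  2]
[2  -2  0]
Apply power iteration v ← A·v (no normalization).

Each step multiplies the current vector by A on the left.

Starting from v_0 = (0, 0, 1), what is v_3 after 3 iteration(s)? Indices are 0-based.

v_3 = (-2, 8, 12)

v_0 = (0, 0, 1).
v_1 = A·v_0 = (-2, 2, 0).
v_2 = A·v_1 = (6, 0, -8).
v_3 = A·v_2 = (-2, 8, 12).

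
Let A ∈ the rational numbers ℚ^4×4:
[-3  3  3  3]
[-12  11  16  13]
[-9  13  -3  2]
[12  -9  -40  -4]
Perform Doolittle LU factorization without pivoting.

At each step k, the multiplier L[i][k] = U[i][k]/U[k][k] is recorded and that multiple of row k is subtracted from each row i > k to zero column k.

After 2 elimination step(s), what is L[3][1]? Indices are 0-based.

L[3][1] = -3

[col 0] pivot -3
  R1 -= 4*R0 → (0, -1, 4, 1)  (L[1][0] := 4)
  R2 -= 3*R0 → (0, 4, -12, -7)  (L[2][0] := 3)
  R3 -= -4*R0 → (0, 3, -28, 8)  (L[3][0] := -4)
[col 1] pivot -1
  R2 -= -4*R1 → (0, 0, 4, -3)  (L[2][1] := -4)
  R3 -= -3*R1 → (0, 0, -16, 11)  (L[3][1] := -3)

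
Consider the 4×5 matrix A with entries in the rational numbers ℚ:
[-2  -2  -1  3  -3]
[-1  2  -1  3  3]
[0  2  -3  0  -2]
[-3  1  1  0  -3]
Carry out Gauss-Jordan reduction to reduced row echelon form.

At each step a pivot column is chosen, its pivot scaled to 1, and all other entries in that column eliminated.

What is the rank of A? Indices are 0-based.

rank = 4

step 1: normalize row 0 (÷-2) = (1, 1, 1/2, -3/2, 3/2)
  row 1: subtract -1×row0 = (0, 3, -1/2, 3/2, 9/2)
  row 3: subtract -3×row0 = (0, 4, 5/2, -9/2, 3/2)
step 2: normalize row 1 (÷3) = (0, 1, -1/6, 1/2, 3/2)
  row 0: subtract 1×row1 = (1, 0, 2/3, -2, 0)
  row 2: subtract 2×row1 = (0, 0, -8/3, -1, -5)
  row 3: subtract 4×row1 = (0, 0, 19/6, -13/2, -9/2)
step 3: normalize row 2 (÷-8/3) = (0, 0, 1, 3/8, 15/8)
  row 0: subtract 2/3×row2 = (1, 0, 0, -9/4, -5/4)
  row 1: subtract -1/6×row2 = (0, 1, 0, 9/16, 29/16)
  row 3: subtract 19/6×row2 = (0, 0, 0, -123/16, -167/16)
step 4: normalize row 3 (÷-123/16) = (0, 0, 0, 1, 167/123)
  row 0: subtract -9/4×row3 = (1, 0, 0, 0, 74/41)
  row 1: subtract 9/16×row3 = (0, 1, 0, 0, 43/41)
  row 2: subtract 3/8×row3 = (0, 0, 1, 0, 56/41)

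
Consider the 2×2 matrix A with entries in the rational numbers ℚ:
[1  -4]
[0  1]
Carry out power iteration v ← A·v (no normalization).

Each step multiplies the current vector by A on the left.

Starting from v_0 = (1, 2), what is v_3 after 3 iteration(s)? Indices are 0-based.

v_3 = (-23, 2)

v_0 = (1, 2).
v_1 = A·v_0 = (-7, 2).
v_2 = A·v_1 = (-15, 2).
v_3 = A·v_2 = (-23, 2).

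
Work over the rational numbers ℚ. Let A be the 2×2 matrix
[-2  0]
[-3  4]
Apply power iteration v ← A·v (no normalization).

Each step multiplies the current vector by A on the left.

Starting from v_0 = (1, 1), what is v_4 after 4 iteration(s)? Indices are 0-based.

v_0 = (1, 1).
v_1 = A·v_0 = (-2, 1).
v_2 = A·v_1 = (4, 10).
v_3 = A·v_2 = (-8, 28).
v_4 = A·v_3 = (16, 136).

v_4 = (16, 136)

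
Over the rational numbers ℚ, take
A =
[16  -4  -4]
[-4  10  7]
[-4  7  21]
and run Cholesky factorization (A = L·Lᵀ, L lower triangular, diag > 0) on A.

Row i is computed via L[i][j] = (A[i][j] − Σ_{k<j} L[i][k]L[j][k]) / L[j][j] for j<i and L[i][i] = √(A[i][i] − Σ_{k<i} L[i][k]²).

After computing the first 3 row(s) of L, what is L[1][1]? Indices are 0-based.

Step 1: L[0][0] = √(16) = 4.
  L[1][0] = (-4) / L[0][0] = -1.
Step 2: L[1][1] = √(9) = 3.
  L[2][0] = (-4) / L[0][0] = -1.
  L[2][1] = (6) / L[1][1] = 2.
Step 3: L[2][2] = √(16) = 4.

L[1][1] = 3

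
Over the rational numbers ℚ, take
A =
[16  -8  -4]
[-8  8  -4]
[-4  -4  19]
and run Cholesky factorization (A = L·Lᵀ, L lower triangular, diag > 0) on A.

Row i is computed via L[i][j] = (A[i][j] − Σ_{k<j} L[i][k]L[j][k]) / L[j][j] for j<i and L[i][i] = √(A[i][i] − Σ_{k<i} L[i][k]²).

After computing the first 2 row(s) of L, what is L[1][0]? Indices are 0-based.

Step 1: L[0][0] = √(16) = 4.
  L[1][0] = (-8) / L[0][0] = -2.
Step 2: L[1][1] = √(4) = 2.

L[1][0] = -2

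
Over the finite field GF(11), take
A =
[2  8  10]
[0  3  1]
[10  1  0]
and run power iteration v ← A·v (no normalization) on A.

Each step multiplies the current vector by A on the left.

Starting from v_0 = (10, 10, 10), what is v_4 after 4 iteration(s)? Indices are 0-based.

v_4 = (5, 0, 5)

v_0 = (10, 10, 10).
v_1 = A·v_0 = (2, 7, 0).
v_2 = A·v_1 = (5, 10, 5).
v_3 = A·v_2 = (8, 2, 5).
v_4 = A·v_3 = (5, 0, 5).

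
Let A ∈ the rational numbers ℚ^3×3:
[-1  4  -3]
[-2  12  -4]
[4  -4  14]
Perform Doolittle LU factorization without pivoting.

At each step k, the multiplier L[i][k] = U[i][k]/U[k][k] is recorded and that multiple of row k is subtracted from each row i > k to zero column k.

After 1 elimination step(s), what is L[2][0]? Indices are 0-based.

Step 1: pivot at (0,0) is -1.
  row1 ← row1 − (2)·row0  ⇒  L[1][0]=2, U row1=(0, 4, 2)
  row2 ← row2 − (-4)·row0  ⇒  L[2][0]=-4, U row2=(0, 12, 2)

L[2][0] = -4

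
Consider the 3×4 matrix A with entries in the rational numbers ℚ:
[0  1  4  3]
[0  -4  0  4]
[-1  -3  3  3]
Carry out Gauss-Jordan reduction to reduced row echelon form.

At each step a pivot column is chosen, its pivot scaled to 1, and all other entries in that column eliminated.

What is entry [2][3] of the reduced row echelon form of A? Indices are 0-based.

pivot(0,0): swap R0↔R2
pivot(0,0)=-1: scale R0 → (1, 3, -3, -3)
pivot(1,1)=-4: scale R1 → (0, 1, 0, -1)
  clear (0,1): R0 −= (3)R1 → (1, 0, -3, 0)
  clear (2,1): R2 −= (1)R1 → (0, 0, 4, 4)
pivot(2,2)=4: scale R2 → (0, 0, 1, 1)
  clear (0,2): R0 −= (-3)R2 → (1, 0, 0, 3)

M[2][3] = 1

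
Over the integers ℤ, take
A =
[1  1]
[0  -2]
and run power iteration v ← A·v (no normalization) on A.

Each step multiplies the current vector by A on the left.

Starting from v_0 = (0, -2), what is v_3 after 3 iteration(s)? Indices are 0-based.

v_3 = (-6, 16)

v_0 = (0, -2).
v_1 = A·v_0 = (-2, 4).
v_2 = A·v_1 = (2, -8).
v_3 = A·v_2 = (-6, 16).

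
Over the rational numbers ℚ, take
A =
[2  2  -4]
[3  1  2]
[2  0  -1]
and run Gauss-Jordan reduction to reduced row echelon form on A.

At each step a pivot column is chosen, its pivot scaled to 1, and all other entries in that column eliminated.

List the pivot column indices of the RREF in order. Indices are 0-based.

pivot(0,0)=2: scale R0 → (1, 1, -2)
  clear (1,0): R1 −= (3)R0 → (0, -2, 8)
  clear (2,0): R2 −= (2)R0 → (0, -2, 3)
pivot(1,1)=-2: scale R1 → (0, 1, -4)
  clear (0,1): R0 −= (1)R1 → (1, 0, 2)
  clear (2,1): R2 −= (-2)R1 → (0, 0, -5)
pivot(2,2)=-5: scale R2 → (0, 0, 1)
  clear (0,2): R0 −= (2)R2 → (1, 0, 0)
  clear (1,2): R1 −= (-4)R2 → (0, 1, 0)

pivot columns: 0, 1, 2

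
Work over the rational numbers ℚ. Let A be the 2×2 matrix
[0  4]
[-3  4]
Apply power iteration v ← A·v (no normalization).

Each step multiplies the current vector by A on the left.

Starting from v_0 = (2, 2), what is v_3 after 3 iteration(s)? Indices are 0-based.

v_0 = (2, 2).
v_1 = A·v_0 = (8, 2).
v_2 = A·v_1 = (8, -16).
v_3 = A·v_2 = (-64, -88).

v_3 = (-64, -88)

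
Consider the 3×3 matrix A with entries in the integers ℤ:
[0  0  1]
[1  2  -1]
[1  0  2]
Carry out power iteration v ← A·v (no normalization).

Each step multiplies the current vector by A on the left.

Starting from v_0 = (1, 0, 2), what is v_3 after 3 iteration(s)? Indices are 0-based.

v_0 = (1, 0, 2).
v_1 = A·v_0 = (2, -1, 5).
v_2 = A·v_1 = (5, -5, 12).
v_3 = A·v_2 = (12, -17, 29).

v_3 = (12, -17, 29)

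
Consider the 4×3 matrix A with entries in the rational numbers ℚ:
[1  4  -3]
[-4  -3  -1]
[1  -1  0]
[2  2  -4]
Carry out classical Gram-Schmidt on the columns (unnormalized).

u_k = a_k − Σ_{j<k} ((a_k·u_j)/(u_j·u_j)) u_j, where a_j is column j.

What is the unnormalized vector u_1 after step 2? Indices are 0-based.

Step 1: u_0 = a_0 = (1, -4, 1, 2).
Step 2: u_1 = a_1 − (19/22)·u_0 = (69/22, 5/11, -41/22, 3/11).

u_1 = (69/22, 5/11, -41/22, 3/11)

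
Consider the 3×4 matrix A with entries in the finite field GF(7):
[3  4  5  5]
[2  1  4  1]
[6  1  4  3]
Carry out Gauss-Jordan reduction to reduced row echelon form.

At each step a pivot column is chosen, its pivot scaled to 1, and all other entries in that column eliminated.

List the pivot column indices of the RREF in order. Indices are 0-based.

pivot columns: 0, 1, 2

pivot(0,0)=3: scale R0 → (1, 6, 4, 4)
  clear (1,0): R1 −= (2)R0 → (0, 3, 3, 0)
  clear (2,0): R2 −= (6)R0 → (0, 0, 1, 0)
pivot(1,1)=3: scale R1 → (0, 1, 1, 0)
  clear (0,1): R0 −= (6)R1 → (1, 0, 5, 4)
pivot(2,2)=1: scale R2 → (0, 0, 1, 0)
  clear (0,2): R0 −= (5)R2 → (1, 0, 0, 4)
  clear (1,2): R1 −= (1)R2 → (0, 1, 0, 0)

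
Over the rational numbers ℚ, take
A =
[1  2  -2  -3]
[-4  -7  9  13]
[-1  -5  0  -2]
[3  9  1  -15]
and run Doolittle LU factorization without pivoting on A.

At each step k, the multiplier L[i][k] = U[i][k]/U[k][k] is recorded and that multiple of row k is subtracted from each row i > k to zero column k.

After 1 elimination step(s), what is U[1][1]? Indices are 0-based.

[col 0] pivot 1
  R1 -= -4*R0 → (0, 1, 1, 1)  (L[1][0] := -4)
  R2 -= -1*R0 → (0, -3, -2, -5)  (L[2][0] := -1)
  R3 -= 3*R0 → (0, 3, 7, -6)  (L[3][0] := 3)

U[1][1] = 1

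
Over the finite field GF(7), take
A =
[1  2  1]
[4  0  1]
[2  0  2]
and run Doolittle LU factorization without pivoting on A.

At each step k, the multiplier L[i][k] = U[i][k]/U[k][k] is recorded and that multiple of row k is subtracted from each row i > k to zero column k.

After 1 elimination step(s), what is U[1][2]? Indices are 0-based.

Step 1: pivot at (0,0) is 1.
  row1 ← row1 − (4)·row0  ⇒  L[1][0]=4, U row1=(0, 6, 4)
  row2 ← row2 − (2)·row0  ⇒  L[2][0]=2, U row2=(0, 3, 0)

U[1][2] = 4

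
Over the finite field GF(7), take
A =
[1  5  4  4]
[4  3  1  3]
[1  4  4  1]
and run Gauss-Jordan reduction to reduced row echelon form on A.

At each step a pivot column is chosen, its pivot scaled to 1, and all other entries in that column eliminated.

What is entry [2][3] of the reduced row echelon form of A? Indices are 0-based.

step 1: normalize row 0 (÷1) = (1, 5, 4, 4)
  row 1: subtract 4×row0 = (0, 4, 6, 1)
  row 2: subtract 1×row0 = (0, 6, 0, 4)
step 2: normalize row 1 (÷4) = (0, 1, 5, 2)
  row 0: subtract 5×row1 = (1, 0, 0, 1)
  row 2: subtract 6×row1 = (0, 0, 5, 6)
step 3: normalize row 2 (÷5) = (0, 0, 1, 4)
  row 1: subtract 5×row2 = (0, 1, 0, 3)

M[2][3] = 4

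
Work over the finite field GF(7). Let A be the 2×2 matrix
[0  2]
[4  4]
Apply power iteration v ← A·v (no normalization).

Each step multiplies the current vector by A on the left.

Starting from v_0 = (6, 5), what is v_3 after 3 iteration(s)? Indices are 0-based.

v_3 = (5, 5)

v_0 = (6, 5).
v_1 = A·v_0 = (3, 2).
v_2 = A·v_1 = (4, 6).
v_3 = A·v_2 = (5, 5).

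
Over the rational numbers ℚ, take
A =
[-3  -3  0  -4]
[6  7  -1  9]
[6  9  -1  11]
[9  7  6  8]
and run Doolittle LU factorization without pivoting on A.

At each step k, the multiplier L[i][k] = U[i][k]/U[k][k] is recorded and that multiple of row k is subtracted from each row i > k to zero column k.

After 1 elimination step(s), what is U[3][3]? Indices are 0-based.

[col 0] pivot -3
  R1 -= -2*R0 → (0, 1, -1, 1)  (L[1][0] := -2)
  R2 -= -2*R0 → (0, 3, -1, 3)  (L[2][0] := -2)
  R3 -= -3*R0 → (0, -2, 6, -4)  (L[3][0] := -3)

U[3][3] = -4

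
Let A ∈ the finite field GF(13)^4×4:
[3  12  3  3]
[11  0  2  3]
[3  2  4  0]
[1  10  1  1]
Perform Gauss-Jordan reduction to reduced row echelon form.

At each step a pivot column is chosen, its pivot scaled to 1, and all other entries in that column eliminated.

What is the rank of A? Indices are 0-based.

rank = 4

[1] R0 /= 3  ⇒  (1, 4, 1, 1)
     R1 -= 11·R0  ⇒  (0, 8, 4, 5)
     R2 -= 3·R0  ⇒  (0, 3, 1, 10)
     R3 -= 1·R0  ⇒  (0, 6, 0, 0)
[2] R1 /= 8  ⇒  (0, 1, 7, 12)
     R0 -= 4·R1  ⇒  (1, 0, 12, 5)
     R2 -= 3·R1  ⇒  (0, 0, 6, 0)
     R3 -= 6·R1  ⇒  (0, 0, 10, 6)
[3] R2 /= 6  ⇒  (0, 0, 1, 0)
     R0 -= 12·R2  ⇒  (1, 0, 0, 5)
     R1 -= 7·R2  ⇒  (0, 1, 0, 12)
     R3 -= 10·R2  ⇒  (0, 0, 0, 6)
[4] R3 /= 6  ⇒  (0, 0, 0, 1)
     R0 -= 5·R3  ⇒  (1, 0, 0, 0)
     R1 -= 12·R3  ⇒  (0, 1, 0, 0)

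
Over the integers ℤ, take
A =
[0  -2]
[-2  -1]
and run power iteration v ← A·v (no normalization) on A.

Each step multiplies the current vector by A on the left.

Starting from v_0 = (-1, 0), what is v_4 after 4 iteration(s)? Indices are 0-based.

v_0 = (-1, 0).
v_1 = A·v_0 = (0, 2).
v_2 = A·v_1 = (-4, -2).
v_3 = A·v_2 = (4, 10).
v_4 = A·v_3 = (-20, -18).

v_4 = (-20, -18)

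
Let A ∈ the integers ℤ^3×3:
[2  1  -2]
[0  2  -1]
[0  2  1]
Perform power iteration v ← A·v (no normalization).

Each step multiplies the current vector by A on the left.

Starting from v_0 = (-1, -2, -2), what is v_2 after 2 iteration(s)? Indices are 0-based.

v_2 = (10, 2, -10)

v_0 = (-1, -2, -2).
v_1 = A·v_0 = (0, -2, -6).
v_2 = A·v_1 = (10, 2, -10).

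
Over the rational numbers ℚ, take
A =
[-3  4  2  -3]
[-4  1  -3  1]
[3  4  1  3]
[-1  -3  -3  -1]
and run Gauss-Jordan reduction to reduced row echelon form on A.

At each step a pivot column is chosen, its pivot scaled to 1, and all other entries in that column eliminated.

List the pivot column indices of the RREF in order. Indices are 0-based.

pivot columns: 0, 1, 2, 3

pivot(0,0)=-3: scale R0 → (1, -4/3, -2/3, 1)
  clear (1,0): R1 −= (-4)R0 → (0, -13/3, -17/3, 5)
  clear (2,0): R2 −= (3)R0 → (0, 8, 3, 0)
  clear (3,0): R3 −= (-1)R0 → (0, -13/3, -11/3, 0)
pivot(1,1)=-13/3: scale R1 → (0, 1, 17/13, -15/13)
  clear (0,1): R0 −= (-4/3)R1 → (1, 0, 14/13, -7/13)
  clear (2,1): R2 −= (8)R1 → (0, 0, -97/13, 120/13)
  clear (3,1): R3 −= (-13/3)R1 → (0, 0, 2, -5)
pivot(2,2)=-97/13: scale R2 → (0, 0, 1, -120/97)
  clear (0,2): R0 −= (14/13)R2 → (1, 0, 0, 77/97)
  clear (1,2): R1 −= (17/13)R2 → (0, 1, 0, 45/97)
  clear (3,2): R3 −= (2)R2 → (0, 0, 0, -245/97)
pivot(3,3)=-245/97: scale R3 → (0, 0, 0, 1)
  clear (0,3): R0 −= (77/97)R3 → (1, 0, 0, 0)
  clear (1,3): R1 −= (45/97)R3 → (0, 1, 0, 0)
  clear (2,3): R2 −= (-120/97)R3 → (0, 0, 1, 0)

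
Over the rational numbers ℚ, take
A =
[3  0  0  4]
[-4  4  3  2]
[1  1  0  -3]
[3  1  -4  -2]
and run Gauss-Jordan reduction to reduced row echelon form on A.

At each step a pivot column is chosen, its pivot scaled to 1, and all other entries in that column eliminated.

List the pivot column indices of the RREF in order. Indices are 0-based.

pivot columns: 0, 1, 2, 3

[1] R0 /= 3  ⇒  (1, 0, 0, 4/3)
     R1 -= -4·R0  ⇒  (0, 4, 3, 22/3)
     R2 -= 1·R0  ⇒  (0, 1, 0, -13/3)
     R3 -= 3·R0  ⇒  (0, 1, -4, -6)
[2] R1 /= 4  ⇒  (0, 1, 3/4, 11/6)
     R2 -= 1·R1  ⇒  (0, 0, -3/4, -37/6)
     R3 -= 1·R1  ⇒  (0, 0, -19/4, -47/6)
[3] R2 /= -3/4  ⇒  (0, 0, 1, 74/9)
     R1 -= 3/4·R2  ⇒  (0, 1, 0, -13/3)
     R3 -= -19/4·R2  ⇒  (0, 0, 0, 281/9)
[4] R3 /= 281/9  ⇒  (0, 0, 0, 1)
     R0 -= 4/3·R3  ⇒  (1, 0, 0, 0)
     R1 -= -13/3·R3  ⇒  (0, 1, 0, 0)
     R2 -= 74/9·R3  ⇒  (0, 0, 1, 0)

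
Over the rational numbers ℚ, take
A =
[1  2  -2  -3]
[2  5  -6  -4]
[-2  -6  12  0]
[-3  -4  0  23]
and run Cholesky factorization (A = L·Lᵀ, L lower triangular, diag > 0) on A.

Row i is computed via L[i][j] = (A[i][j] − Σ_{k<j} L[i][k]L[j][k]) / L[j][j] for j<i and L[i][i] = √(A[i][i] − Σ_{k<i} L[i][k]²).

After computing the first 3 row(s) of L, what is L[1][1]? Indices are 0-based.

Step 1: L[0][0] = √(1) = 1.
  L[1][0] = (2) / L[0][0] = 2.
Step 2: L[1][1] = √(1) = 1.
  L[2][0] = (-2) / L[0][0] = -2.
  L[2][1] = (-2) / L[1][1] = -2.
Step 3: L[2][2] = √(4) = 2.

L[1][1] = 1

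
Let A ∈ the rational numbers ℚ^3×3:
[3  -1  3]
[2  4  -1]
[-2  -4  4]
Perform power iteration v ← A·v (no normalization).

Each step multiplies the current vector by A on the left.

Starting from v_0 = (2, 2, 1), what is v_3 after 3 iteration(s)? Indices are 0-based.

v_0 = (2, 2, 1).
v_1 = A·v_0 = (7, 11, -8).
v_2 = A·v_1 = (-14, 66, -90).
v_3 = A·v_2 = (-378, 326, -596).

v_3 = (-378, 326, -596)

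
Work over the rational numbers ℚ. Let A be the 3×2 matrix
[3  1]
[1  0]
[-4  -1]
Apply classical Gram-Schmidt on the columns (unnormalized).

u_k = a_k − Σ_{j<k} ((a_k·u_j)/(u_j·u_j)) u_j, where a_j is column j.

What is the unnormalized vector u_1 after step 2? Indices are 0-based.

u_1 = (5/26, -7/26, 1/13)

Step 1: u_0 = a_0 = (3, 1, -4).
Step 2: u_1 = a_1 − (7/26)·u_0 = (5/26, -7/26, 1/13).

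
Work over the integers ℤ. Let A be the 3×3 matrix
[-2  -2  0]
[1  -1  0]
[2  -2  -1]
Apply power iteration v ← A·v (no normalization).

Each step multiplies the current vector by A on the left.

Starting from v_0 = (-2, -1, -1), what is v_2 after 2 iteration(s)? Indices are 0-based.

v_0 = (-2, -1, -1).
v_1 = A·v_0 = (6, -1, -1).
v_2 = A·v_1 = (-10, 7, 15).

v_2 = (-10, 7, 15)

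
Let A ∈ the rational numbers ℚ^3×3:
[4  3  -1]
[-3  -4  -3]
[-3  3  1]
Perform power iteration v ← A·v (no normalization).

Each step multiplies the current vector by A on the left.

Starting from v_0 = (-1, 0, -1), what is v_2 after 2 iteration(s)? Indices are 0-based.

v_2 = (4, -21, 29)

v_0 = (-1, 0, -1).
v_1 = A·v_0 = (-3, 6, 2).
v_2 = A·v_1 = (4, -21, 29).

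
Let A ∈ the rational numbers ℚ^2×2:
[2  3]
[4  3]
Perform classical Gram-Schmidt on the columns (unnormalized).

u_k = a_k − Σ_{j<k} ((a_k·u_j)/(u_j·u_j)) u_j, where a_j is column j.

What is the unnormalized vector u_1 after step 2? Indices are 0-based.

Step 1: u_0 = a_0 = (2, 4).
Step 2: u_1 = a_1 − (9/10)·u_0 = (6/5, -3/5).

u_1 = (6/5, -3/5)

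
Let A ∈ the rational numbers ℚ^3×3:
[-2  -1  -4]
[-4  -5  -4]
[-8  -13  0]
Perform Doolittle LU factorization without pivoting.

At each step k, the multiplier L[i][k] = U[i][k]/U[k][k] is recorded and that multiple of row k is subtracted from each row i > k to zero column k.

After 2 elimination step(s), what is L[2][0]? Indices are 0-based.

Step 1: pivot at (0,0) is -2.
  row1 ← row1 − (2)·row0  ⇒  L[1][0]=2, U row1=(0, -3, 4)
  row2 ← row2 − (4)·row0  ⇒  L[2][0]=4, U row2=(0, -9, 16)
Step 2: pivot at (1,1) is -3.
  row2 ← row2 − (3)·row1  ⇒  L[2][1]=3, U row2=(0, 0, 4)

L[2][0] = 4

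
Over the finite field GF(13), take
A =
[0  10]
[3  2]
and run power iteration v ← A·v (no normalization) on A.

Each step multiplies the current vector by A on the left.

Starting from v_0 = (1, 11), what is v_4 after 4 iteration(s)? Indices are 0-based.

v_0 = (1, 11).
v_1 = A·v_0 = (6, 12).
v_2 = A·v_1 = (3, 3).
v_3 = A·v_2 = (4, 2).
v_4 = A·v_3 = (7, 3).

v_4 = (7, 3)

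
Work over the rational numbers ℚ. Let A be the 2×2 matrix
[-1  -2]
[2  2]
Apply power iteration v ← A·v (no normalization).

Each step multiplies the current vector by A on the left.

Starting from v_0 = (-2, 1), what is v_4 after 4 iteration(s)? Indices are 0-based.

v_4 = (-4, 8)

v_0 = (-2, 1).
v_1 = A·v_0 = (0, -2).
v_2 = A·v_1 = (4, -4).
v_3 = A·v_2 = (4, 0).
v_4 = A·v_3 = (-4, 8).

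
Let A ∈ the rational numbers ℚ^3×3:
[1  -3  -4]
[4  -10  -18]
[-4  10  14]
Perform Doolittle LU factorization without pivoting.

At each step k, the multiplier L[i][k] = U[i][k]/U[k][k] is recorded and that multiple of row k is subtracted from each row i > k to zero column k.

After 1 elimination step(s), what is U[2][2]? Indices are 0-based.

U[2][2] = -2

[col 0] pivot 1
  R1 -= 4*R0 → (0, 2, -2)  (L[1][0] := 4)
  R2 -= -4*R0 → (0, -2, -2)  (L[2][0] := -4)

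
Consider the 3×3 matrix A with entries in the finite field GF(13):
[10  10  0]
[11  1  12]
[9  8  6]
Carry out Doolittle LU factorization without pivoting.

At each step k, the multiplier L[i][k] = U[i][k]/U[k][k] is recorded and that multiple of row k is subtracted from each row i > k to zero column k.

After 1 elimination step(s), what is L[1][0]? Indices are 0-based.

L[1][0] = 5

k=0: U[0][0]=10
  eliminate (1,0): mult=5, new row 1: (0, 3, 12); set L[1][0]=5
  eliminate (2,0): mult=10, new row 2: (0, 12, 6); set L[2][0]=10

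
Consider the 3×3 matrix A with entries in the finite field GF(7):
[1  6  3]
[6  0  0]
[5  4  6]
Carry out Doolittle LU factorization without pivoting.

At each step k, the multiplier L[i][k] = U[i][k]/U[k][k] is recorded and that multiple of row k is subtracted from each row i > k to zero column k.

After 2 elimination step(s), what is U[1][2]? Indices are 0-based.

Step 1: pivot at (0,0) is 1.
  row1 ← row1 − (6)·row0  ⇒  L[1][0]=6, U row1=(0, 6, 3)
  row2 ← row2 − (5)·row0  ⇒  L[2][0]=5, U row2=(0, 2, 5)
Step 2: pivot at (1,1) is 6.
  row2 ← row2 − (5)·row1  ⇒  L[2][1]=5, U row2=(0, 0, 4)

U[1][2] = 3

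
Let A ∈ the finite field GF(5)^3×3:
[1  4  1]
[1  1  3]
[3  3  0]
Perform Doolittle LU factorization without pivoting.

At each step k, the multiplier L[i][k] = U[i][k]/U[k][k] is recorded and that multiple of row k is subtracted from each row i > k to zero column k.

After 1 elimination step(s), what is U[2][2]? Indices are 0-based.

[col 0] pivot 1
  R1 -= 1*R0 → (0, 2, 2)  (L[1][0] := 1)
  R2 -= 3*R0 → (0, 1, 2)  (L[2][0] := 3)

U[2][2] = 2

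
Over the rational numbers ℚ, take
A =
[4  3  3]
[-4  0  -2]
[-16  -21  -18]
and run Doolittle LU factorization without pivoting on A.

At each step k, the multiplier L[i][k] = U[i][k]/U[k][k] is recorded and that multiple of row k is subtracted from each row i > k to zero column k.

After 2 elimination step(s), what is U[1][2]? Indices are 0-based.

U[1][2] = 1

Step 1: pivot at (0,0) is 4.
  row1 ← row1 − (-1)·row0  ⇒  L[1][0]=-1, U row1=(0, 3, 1)
  row2 ← row2 − (-4)·row0  ⇒  L[2][0]=-4, U row2=(0, -9, -6)
Step 2: pivot at (1,1) is 3.
  row2 ← row2 − (-3)·row1  ⇒  L[2][1]=-3, U row2=(0, 0, -3)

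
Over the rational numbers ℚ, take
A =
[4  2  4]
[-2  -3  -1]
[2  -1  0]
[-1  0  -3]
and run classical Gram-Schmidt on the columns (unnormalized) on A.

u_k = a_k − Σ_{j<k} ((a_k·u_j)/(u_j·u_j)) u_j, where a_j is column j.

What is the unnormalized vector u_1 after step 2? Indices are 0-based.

u_1 = (2/25, -51/25, -49/25, 12/25)

Step 1: u_0 = a_0 = (4, -2, 2, -1).
Step 2: u_1 = a_1 − (12/25)·u_0 = (2/25, -51/25, -49/25, 12/25).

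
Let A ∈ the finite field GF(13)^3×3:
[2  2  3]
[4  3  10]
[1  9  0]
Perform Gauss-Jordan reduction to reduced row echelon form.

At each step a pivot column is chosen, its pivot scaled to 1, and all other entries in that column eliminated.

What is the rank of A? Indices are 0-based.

[1] R0 /= 2  ⇒  (1, 1, 8)
     R1 -= 4·R0  ⇒  (0, 12, 4)
     R2 -= 1·R0  ⇒  (0, 8, 5)
[2] R1 /= 12  ⇒  (0, 1, 9)
     R0 -= 1·R1  ⇒  (1, 0, 12)
     R2 -= 8·R1  ⇒  (0, 0, 11)
[3] R2 /= 11  ⇒  (0, 0, 1)
     R0 -= 12·R2  ⇒  (1, 0, 0)
     R1 -= 9·R2  ⇒  (0, 1, 0)

rank = 3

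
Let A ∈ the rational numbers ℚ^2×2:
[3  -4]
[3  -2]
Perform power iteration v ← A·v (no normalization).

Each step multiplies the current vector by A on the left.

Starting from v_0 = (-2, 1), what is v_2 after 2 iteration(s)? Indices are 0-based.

v_0 = (-2, 1).
v_1 = A·v_0 = (-10, -8).
v_2 = A·v_1 = (2, -14).

v_2 = (2, -14)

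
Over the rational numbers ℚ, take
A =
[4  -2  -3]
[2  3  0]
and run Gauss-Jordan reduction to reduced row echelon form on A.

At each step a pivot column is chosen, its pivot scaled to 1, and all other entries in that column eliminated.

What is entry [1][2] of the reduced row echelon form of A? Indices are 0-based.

M[1][2] = 3/8

pivot(0,0)=4: scale R0 → (1, -1/2, -3/4)
  clear (1,0): R1 −= (2)R0 → (0, 4, 3/2)
pivot(1,1)=4: scale R1 → (0, 1, 3/8)
  clear (0,1): R0 −= (-1/2)R1 → (1, 0, -9/16)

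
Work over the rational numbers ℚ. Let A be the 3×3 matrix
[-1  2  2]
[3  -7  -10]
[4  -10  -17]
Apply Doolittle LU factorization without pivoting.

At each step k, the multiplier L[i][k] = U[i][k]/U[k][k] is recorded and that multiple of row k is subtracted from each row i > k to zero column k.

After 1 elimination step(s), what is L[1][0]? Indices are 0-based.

L[1][0] = -3

[col 0] pivot -1
  R1 -= -3*R0 → (0, -1, -4)  (L[1][0] := -3)
  R2 -= -4*R0 → (0, -2, -9)  (L[2][0] := -4)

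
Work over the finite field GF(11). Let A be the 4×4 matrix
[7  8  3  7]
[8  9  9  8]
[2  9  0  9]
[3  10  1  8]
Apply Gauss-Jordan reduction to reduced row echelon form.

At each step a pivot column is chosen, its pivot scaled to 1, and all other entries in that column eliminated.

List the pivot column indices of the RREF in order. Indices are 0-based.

[1] R0 /= 7  ⇒  (1, 9, 2, 1)
     R1 -= 8·R0  ⇒  (0, 3, 4, 0)
     R2 -= 2·R0  ⇒  (0, 2, 7, 7)
     R3 -= 3·R0  ⇒  (0, 5, 6, 5)
[2] R1 /= 3  ⇒  (0, 1, 5, 0)
     R0 -= 9·R1  ⇒  (1, 0, 1, 1)
     R2 -= 2·R1  ⇒  (0, 0, 8, 7)
     R3 -= 5·R1  ⇒  (0, 0, 3, 5)
[3] R2 /= 8  ⇒  (0, 0, 1, 5)
     R0 -= 1·R2  ⇒  (1, 0, 0, 7)
     R1 -= 5·R2  ⇒  (0, 1, 0, 8)
     R3 -= 3·R2  ⇒  (0, 0, 0, 1)
[4] R3 /= 1  ⇒  (0, 0, 0, 1)
     R0 -= 7·R3  ⇒  (1, 0, 0, 0)
     R1 -= 8·R3  ⇒  (0, 1, 0, 0)
     R2 -= 5·R3  ⇒  (0, 0, 1, 0)

pivot columns: 0, 1, 2, 3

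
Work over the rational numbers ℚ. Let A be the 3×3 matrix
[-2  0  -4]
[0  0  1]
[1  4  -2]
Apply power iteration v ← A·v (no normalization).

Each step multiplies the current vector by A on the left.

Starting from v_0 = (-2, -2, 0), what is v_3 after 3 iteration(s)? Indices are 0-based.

v_0 = (-2, -2, 0).
v_1 = A·v_0 = (4, 0, -10).
v_2 = A·v_1 = (32, -10, 24).
v_3 = A·v_2 = (-160, 24, -56).

v_3 = (-160, 24, -56)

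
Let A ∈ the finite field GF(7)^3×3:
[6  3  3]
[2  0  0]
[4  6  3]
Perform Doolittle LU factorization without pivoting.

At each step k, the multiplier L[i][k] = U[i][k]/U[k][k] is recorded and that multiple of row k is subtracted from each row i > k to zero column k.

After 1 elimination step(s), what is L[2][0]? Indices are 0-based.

L[2][0] = 3

[col 0] pivot 6
  R1 -= 5*R0 → (0, 6, 6)  (L[1][0] := 5)
  R2 -= 3*R0 → (0, 4, 1)  (L[2][0] := 3)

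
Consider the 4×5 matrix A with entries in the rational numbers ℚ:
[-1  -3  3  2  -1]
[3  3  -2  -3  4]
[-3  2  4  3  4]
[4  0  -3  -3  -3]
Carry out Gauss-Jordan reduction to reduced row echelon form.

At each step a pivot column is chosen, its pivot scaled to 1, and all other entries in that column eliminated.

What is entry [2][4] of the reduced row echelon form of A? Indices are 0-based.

pivot(0,0)=-1: scale R0 → (1, 3, -3, -2, 1)
  clear (1,0): R1 −= (3)R0 → (0, -6, 7, 3, 1)
  clear (2,0): R2 −= (-3)R0 → (0, 11, -5, -3, 7)
  clear (3,0): R3 −= (4)R0 → (0, -12, 9, 5, -7)
pivot(1,1)=-6: scale R1 → (0, 1, -7/6, -1/2, -1/6)
  clear (0,1): R0 −= (3)R1 → (1, 0, 1/2, -1/2, 3/2)
  clear (2,1): R2 −= (11)R1 → (0, 0, 47/6, 5/2, 53/6)
  clear (3,1): R3 −= (-12)R1 → (0, 0, -5, -1, -9)
pivot(2,2)=47/6: scale R2 → (0, 0, 1, 15/47, 53/47)
  clear (0,2): R0 −= (1/2)R2 → (1, 0, 0, -31/47, 44/47)
  clear (1,2): R1 −= (-7/6)R2 → (0, 1, 0, -6/47, 54/47)
  clear (3,2): R3 −= (-5)R2 → (0, 0, 0, 28/47, -158/47)
pivot(3,3)=28/47: scale R3 → (0, 0, 0, 1, -79/14)
  clear (0,3): R0 −= (-31/47)R3 → (1, 0, 0, 0, -39/14)
  clear (1,3): R1 −= (-6/47)R3 → (0, 1, 0, 0, 3/7)
  clear (2,3): R2 −= (15/47)R3 → (0, 0, 1, 0, 41/14)

M[2][4] = 41/14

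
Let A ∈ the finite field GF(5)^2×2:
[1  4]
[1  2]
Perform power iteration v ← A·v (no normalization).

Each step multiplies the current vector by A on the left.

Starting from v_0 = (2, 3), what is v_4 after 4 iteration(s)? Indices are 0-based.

v_4 = (0, 3)

v_0 = (2, 3).
v_1 = A·v_0 = (4, 3).
v_2 = A·v_1 = (1, 0).
v_3 = A·v_2 = (1, 1).
v_4 = A·v_3 = (0, 3).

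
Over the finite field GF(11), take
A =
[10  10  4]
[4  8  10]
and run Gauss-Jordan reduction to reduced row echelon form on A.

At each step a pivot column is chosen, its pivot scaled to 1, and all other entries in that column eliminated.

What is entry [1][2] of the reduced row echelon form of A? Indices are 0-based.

M[1][2] = 1

[1] R0 /= 10  ⇒  (1, 1, 7)
     R1 -= 4·R0  ⇒  (0, 4, 4)
[2] R1 /= 4  ⇒  (0, 1, 1)
     R0 -= 1·R1  ⇒  (1, 0, 6)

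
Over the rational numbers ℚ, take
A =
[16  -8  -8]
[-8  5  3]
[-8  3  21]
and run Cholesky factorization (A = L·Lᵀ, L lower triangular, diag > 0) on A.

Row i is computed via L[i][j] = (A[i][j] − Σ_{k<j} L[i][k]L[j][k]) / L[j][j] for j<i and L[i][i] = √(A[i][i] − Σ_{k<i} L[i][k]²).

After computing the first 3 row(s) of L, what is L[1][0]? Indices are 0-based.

Step 1: L[0][0] = √(16) = 4.
  L[1][0] = (-8) / L[0][0] = -2.
Step 2: L[1][1] = √(1) = 1.
  L[2][0] = (-8) / L[0][0] = -2.
  L[2][1] = (-1) / L[1][1] = -1.
Step 3: L[2][2] = √(16) = 4.

L[1][0] = -2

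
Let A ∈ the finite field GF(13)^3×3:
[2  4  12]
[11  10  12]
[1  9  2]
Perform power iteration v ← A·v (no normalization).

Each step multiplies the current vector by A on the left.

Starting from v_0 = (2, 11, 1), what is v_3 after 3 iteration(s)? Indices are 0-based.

v_3 = (7, 10, 6)

v_0 = (2, 11, 1).
v_1 = A·v_0 = (8, 1, 12).
v_2 = A·v_1 = (8, 8, 2).
v_3 = A·v_2 = (7, 10, 6).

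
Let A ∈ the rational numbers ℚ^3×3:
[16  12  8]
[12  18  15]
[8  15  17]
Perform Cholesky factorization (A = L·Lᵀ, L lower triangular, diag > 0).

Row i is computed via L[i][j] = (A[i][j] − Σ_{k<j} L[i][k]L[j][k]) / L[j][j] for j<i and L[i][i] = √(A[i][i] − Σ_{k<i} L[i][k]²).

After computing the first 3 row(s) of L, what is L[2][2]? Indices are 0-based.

L[2][2] = 2

Step 1: L[0][0] = √(16) = 4.
  L[1][0] = (12) / L[0][0] = 3.
Step 2: L[1][1] = √(9) = 3.
  L[2][0] = (8) / L[0][0] = 2.
  L[2][1] = (9) / L[1][1] = 3.
Step 3: L[2][2] = √(4) = 2.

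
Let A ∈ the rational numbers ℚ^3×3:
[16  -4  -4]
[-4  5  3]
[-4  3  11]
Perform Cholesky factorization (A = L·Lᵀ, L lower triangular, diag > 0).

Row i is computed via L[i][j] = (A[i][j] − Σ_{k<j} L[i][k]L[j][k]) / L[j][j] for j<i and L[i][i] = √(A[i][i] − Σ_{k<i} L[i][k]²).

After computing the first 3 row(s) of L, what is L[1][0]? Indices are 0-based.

Step 1: L[0][0] = √(16) = 4.
  L[1][0] = (-4) / L[0][0] = -1.
Step 2: L[1][1] = √(4) = 2.
  L[2][0] = (-4) / L[0][0] = -1.
  L[2][1] = (2) / L[1][1] = 1.
Step 3: L[2][2] = √(9) = 3.

L[1][0] = -1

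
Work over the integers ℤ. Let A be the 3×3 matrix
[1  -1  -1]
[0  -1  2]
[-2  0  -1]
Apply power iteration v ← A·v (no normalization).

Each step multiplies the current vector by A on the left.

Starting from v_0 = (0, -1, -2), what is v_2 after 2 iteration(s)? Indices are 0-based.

v_0 = (0, -1, -2).
v_1 = A·v_0 = (3, -3, 2).
v_2 = A·v_1 = (4, 7, -8).

v_2 = (4, 7, -8)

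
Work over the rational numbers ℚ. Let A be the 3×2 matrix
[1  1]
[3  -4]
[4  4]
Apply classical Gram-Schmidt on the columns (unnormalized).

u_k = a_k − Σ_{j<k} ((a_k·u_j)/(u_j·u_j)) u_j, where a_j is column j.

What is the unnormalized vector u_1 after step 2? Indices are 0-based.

Step 1: u_0 = a_0 = (1, 3, 4).
Step 2: u_1 = a_1 − (5/26)·u_0 = (21/26, -119/26, 42/13).

u_1 = (21/26, -119/26, 42/13)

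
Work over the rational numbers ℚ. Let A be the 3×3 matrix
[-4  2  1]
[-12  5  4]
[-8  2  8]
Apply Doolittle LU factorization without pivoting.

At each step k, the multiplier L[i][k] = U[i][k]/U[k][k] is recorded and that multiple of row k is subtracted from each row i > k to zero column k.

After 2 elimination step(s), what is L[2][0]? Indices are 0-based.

L[2][0] = 2

Step 1: pivot at (0,0) is -4.
  row1 ← row1 − (3)·row0  ⇒  L[1][0]=3, U row1=(0, -1, 1)
  row2 ← row2 − (2)·row0  ⇒  L[2][0]=2, U row2=(0, -2, 6)
Step 2: pivot at (1,1) is -1.
  row2 ← row2 − (2)·row1  ⇒  L[2][1]=2, U row2=(0, 0, 4)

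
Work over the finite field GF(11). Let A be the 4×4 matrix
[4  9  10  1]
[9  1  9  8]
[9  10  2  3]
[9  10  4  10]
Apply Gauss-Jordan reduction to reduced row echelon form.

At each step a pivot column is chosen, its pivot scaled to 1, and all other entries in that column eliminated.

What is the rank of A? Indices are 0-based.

[1] R0 /= 4  ⇒  (1, 5, 8, 3)
     R1 -= 9·R0  ⇒  (0, 0, 3, 3)
     R2 -= 9·R0  ⇒  (0, 9, 7, 9)
     R3 -= 9·R0  ⇒  (0, 9, 9, 5)
[2] R1 <-> R2
[2] R1 /= 9  ⇒  (0, 1, 2, 1)
     R0 -= 5·R1  ⇒  (1, 0, 9, 9)
     R3 -= 9·R1  ⇒  (0, 0, 2, 7)
[3] R2 /= 3  ⇒  (0, 0, 1, 1)
     R0 -= 9·R2  ⇒  (1, 0, 0, 0)
     R1 -= 2·R2  ⇒  (0, 1, 0, 10)
     R3 -= 2·R2  ⇒  (0, 0, 0, 5)
[4] R3 /= 5  ⇒  (0, 0, 0, 1)
     R1 -= 10·R3  ⇒  (0, 1, 0, 0)
     R2 -= 1·R3  ⇒  (0, 0, 1, 0)

rank = 4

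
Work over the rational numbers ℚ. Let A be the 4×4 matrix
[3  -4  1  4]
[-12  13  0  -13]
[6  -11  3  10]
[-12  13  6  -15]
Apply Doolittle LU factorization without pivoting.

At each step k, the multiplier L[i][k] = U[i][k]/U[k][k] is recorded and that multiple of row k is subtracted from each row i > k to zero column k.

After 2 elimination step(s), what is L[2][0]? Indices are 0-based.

L[2][0] = 2

Step 1: pivot at (0,0) is 3.
  row1 ← row1 − (-4)·row0  ⇒  L[1][0]=-4, U row1=(0, -3, 4, 3)
  row2 ← row2 − (2)·row0  ⇒  L[2][0]=2, U row2=(0, -3, 1, 2)
  row3 ← row3 − (-4)·row0  ⇒  L[3][0]=-4, U row3=(0, -3, 10, 1)
Step 2: pivot at (1,1) is -3.
  row2 ← row2 − (1)·row1  ⇒  L[2][1]=1, U row2=(0, 0, -3, -1)
  row3 ← row3 − (1)·row1  ⇒  L[3][1]=1, U row3=(0, 0, 6, -2)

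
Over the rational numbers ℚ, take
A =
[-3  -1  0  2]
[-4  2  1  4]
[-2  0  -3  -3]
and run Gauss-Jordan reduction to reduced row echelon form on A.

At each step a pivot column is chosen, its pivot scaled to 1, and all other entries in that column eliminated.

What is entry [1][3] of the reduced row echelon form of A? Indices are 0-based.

M[1][3] = -1/32

pivot(0,0)=-3: scale R0 → (1, 1/3, 0, -2/3)
  clear (1,0): R1 −= (-4)R0 → (0, 10/3, 1, 4/3)
  clear (2,0): R2 −= (-2)R0 → (0, 2/3, -3, -13/3)
pivot(1,1)=10/3: scale R1 → (0, 1, 3/10, 2/5)
  clear (0,1): R0 −= (1/3)R1 → (1, 0, -1/10, -4/5)
  clear (2,1): R2 −= (2/3)R1 → (0, 0, -16/5, -23/5)
pivot(2,2)=-16/5: scale R2 → (0, 0, 1, 23/16)
  clear (0,2): R0 −= (-1/10)R2 → (1, 0, 0, -21/32)
  clear (1,2): R1 −= (3/10)R2 → (0, 1, 0, -1/32)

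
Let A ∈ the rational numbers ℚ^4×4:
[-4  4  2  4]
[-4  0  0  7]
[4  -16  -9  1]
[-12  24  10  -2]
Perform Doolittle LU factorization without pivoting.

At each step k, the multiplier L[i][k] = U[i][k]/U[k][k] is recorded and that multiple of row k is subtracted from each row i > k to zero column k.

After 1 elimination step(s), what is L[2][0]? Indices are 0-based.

Step 1: pivot at (0,0) is -4.
  row1 ← row1 − (1)·row0  ⇒  L[1][0]=1, U row1=(0, -4, -2, 3)
  row2 ← row2 − (-1)·row0  ⇒  L[2][0]=-1, U row2=(0, -12, -7, 5)
  row3 ← row3 − (3)·row0  ⇒  L[3][0]=3, U row3=(0, 12, 4, -14)

L[2][0] = -1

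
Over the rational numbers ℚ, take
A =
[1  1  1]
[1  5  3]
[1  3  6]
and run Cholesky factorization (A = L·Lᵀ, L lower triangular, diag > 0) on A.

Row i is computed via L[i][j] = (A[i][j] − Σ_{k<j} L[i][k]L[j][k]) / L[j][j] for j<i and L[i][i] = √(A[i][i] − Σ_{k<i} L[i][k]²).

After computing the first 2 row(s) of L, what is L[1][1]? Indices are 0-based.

L[1][1] = 2

Step 1: L[0][0] = √(1) = 1.
  L[1][0] = (1) / L[0][0] = 1.
Step 2: L[1][1] = √(4) = 2.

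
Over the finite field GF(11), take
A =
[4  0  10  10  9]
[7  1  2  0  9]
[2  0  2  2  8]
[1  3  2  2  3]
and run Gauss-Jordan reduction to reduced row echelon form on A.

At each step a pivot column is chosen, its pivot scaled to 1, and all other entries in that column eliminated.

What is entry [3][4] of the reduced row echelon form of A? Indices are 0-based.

pivot(0,0)=4: scale R0 → (1, 0, 8, 8, 5)
  clear (1,0): R1 −= (7)R0 → (0, 1, 1, 10, 7)
  clear (2,0): R2 −= (2)R0 → (0, 0, 8, 8, 9)
  clear (3,0): R3 −= (1)R0 → (0, 3, 5, 5, 9)
pivot(1,1)=1: scale R1 → (0, 1, 1, 10, 7)
  clear (3,1): R3 −= (3)R1 → (0, 0, 2, 8, 10)
pivot(2,2)=8: scale R2 → (0, 0, 1, 1, 8)
  clear (0,2): R0 −= (8)R2 → (1, 0, 0, 0, 7)
  clear (1,2): R1 −= (1)R2 → (0, 1, 0, 9, 10)
  clear (3,2): R3 −= (2)R2 → (0, 0, 0, 6, 5)
pivot(3,3)=6: scale R3 → (0, 0, 0, 1, 10)
  clear (1,3): R1 −= (9)R3 → (0, 1, 0, 0, 8)
  clear (2,3): R2 −= (1)R3 → (0, 0, 1, 0, 9)

M[3][4] = 10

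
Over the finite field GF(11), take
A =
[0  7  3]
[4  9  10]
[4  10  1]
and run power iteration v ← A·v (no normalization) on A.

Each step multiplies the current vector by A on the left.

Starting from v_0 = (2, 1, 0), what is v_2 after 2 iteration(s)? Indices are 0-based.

v_0 = (2, 1, 0).
v_1 = A·v_0 = (7, 6, 7).
v_2 = A·v_1 = (8, 9, 7).

v_2 = (8, 9, 7)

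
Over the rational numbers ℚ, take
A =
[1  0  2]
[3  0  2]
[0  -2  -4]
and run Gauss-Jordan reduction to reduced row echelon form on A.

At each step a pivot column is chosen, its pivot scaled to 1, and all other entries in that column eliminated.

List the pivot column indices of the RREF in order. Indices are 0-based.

step 1: normalize row 0 (÷1) = (1, 0, 2)
  row 1: subtract 3×row0 = (0, 0, -4)
step 2: exchange rows 1,2
step 2: normalize row 1 (÷-2) = (0, 1, 2)
step 3: normalize row 2 (÷-4) = (0, 0, 1)
  row 0: subtract 2×row2 = (1, 0, 0)
  row 1: subtract 2×row2 = (0, 1, 0)

pivot columns: 0, 1, 2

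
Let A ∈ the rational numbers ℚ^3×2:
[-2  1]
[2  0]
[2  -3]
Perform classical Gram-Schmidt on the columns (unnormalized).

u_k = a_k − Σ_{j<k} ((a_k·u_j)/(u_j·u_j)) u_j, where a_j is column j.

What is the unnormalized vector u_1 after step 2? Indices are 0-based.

Step 1: u_0 = a_0 = (-2, 2, 2).
Step 2: u_1 = a_1 − (-2/3)·u_0 = (-1/3, 4/3, -5/3).

u_1 = (-1/3, 4/3, -5/3)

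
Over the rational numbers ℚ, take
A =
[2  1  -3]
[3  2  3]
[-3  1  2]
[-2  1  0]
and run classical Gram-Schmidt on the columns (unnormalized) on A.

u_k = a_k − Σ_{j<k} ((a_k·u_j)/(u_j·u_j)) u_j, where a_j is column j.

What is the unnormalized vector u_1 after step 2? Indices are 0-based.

u_1 = (10/13, 43/26, 35/26, 16/13)

Step 1: u_0 = a_0 = (2, 3, -3, -2).
Step 2: u_1 = a_1 − (3/26)·u_0 = (10/13, 43/26, 35/26, 16/13).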